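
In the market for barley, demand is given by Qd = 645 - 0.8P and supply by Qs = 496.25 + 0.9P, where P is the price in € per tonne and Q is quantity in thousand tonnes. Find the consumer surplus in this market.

Consumer surplus = 206640.625

Set Qd = Qs: 645 - 0.8P = 496.25 + 0.9P, so 148.75 = 1.7P and P* = 87.5.
Then Q* = 645 - 0.8(87.5) = 575.
Demand choke price (Qd = 0): P = 645/0.8 = 806.25. Consumer surplus = ½ × (806.25 - 87.5) × 575 = 206640.625.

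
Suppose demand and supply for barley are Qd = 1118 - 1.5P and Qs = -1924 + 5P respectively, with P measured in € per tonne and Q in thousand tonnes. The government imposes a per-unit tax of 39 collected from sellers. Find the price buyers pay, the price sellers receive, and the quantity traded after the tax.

P_b = 498, P_s = 459, Q = 371

With a tax of 39 on sellers, they supply based on the net price P_s = P_b - 39, so Qs = -2119 + 5P_b.
Market clearing requires 1118 - 1.5P_b = -2119 + 5P_b; hence 3237 = 6.5P_b and P_b = 498.
So P_s = 459 and the quantity traded is Q = 1118 - 1.5(498) = 371.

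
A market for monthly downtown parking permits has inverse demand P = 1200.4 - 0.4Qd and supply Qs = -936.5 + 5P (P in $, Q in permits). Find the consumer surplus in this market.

Consumer surplus = 570206.45

Rewriting in direct form: Qd = 3001 - 2.5P.
The market clears where 3001 - 2.5P = -936.5 + 5P. Rearranging, 7.5P = 3937.5, hence P* = 525.
Substitute back: Q* = 3001 - 2.5(525) = 1688.5.
Demand choke price (Qd = 0): P = 3001/2.5 = 1200.4. Consumer surplus = ½ × (1200.4 - 525) × 1688.5 = 570206.45.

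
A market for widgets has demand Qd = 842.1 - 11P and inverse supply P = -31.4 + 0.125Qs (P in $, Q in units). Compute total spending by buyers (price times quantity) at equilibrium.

Total spending by buyers = 15550

Rewriting in direct form: Qs = 251.2 + 8P.
Equating demand and supply, 842.1 - 11P = 251.2 + 8P gives 19P = 590.9, so P* = 31.1.
Substitute back: Q* = 842.1 - 11(31.1) = 500.
Total spending by buyers = P* × Q* = 31.1 × 500 = 15550.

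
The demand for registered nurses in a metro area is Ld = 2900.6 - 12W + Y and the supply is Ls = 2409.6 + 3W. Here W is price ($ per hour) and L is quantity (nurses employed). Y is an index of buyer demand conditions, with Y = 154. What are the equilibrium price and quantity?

With Y = 154, demand is Ld = 3054.6 - 12W.
Equating demand and supply, 3054.6 - 12W = 2409.6 + 3W gives 15W = 645, so W* = 43.
From the demand curve, L* = 3054.6 - 12(43) = 2538.6.

W* = 43, L* = 2538.6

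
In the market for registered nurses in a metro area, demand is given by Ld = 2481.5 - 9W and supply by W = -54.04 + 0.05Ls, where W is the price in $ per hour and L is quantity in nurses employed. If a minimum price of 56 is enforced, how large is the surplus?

Surplus = 223.3

Solving each curve for L: Ls = 1080.8 + 20W.
At W = 56: Ld = 1977.5 and Ls = 2200.8.
Surplus = Ls - Ld = 2200.8 - 1977.5 = 223.3.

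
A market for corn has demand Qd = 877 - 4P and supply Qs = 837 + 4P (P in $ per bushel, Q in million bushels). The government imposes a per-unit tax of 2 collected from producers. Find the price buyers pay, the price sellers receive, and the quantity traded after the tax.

Producers keep P_s = P_b - 2 per unit, so supply in terms of the buyer price is Qs = 829 + 4P_b.
Equate demand and the shifted supply: 877 - 4P_b = 829 + 4P_b, giving 8P_b = 48, so P_b = 6.
Then P_s = 6 - 2 = 4 and Q = 877 - 4(6) = 853.

P_b = 6, P_s = 4, Q = 853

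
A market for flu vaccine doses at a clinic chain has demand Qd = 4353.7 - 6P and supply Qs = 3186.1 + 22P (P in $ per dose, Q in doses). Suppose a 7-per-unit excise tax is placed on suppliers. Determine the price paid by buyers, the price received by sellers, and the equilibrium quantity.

The tax drives a wedge P_b - P_s = 7. Substituting P_s = P_b - 7 into supply: Qs = 3032.1 + 22P_b.
Equate demand and the shifted supply: 4353.7 - 6P_b = 3032.1 + 22P_b, giving 28P_b = 1321.6, so P_b = 47.2.
So P_s = 40.2 and the quantity traded is Q = 4353.7 - 6(47.2) = 4070.5.

P_b = 47.2, P_s = 40.2, Q = 4070.5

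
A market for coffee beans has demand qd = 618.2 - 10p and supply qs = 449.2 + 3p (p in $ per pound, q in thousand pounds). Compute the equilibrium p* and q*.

Set qd = qs: 618.2 - 10p = 449.2 + 3p, so 169 = 13p and p* = 13.
Substitute back: q* = 618.2 - 10(13) = 488.2.

p* = 13, q* = 488.2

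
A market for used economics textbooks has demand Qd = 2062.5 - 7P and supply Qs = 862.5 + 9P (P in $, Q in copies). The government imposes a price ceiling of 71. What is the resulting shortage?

Evaluating both curves at the ceiling price 71 gives Qd = 1565.5, Qs = 1501.5.
Shortage = Qd - Qs = 1565.5 - 1501.5 = 64.

Shortage = 64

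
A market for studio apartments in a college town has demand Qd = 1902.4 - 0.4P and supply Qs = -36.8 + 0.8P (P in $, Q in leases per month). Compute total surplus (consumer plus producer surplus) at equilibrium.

The market clears where 1902.4 - 0.4P = -36.8 + 0.8P. Rearranging, 1.2P = 1939.2, hence P* = 1616.
Substitute back: Q* = 1902.4 - 0.4(1616) = 1256.
Demand choke price = 4756; supply choke price = 46. CS = ½(4756 - 1616)(1256) = 1971920; PS = ½(1616 - 46)(1256) = 985960. Total surplus = 2957880.

Total surplus = 2957880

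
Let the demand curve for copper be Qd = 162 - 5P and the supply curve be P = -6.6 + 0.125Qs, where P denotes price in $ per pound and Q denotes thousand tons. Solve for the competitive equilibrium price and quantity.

In direct form, Qs = 52.8 + 8P.
At equilibrium Qd = Qs, so 162 - 5P = 52.8 + 8P; collecting terms, 109.2 = 13P and P* = 8.4.
Substitute back: Q* = 162 - 5(8.4) = 120.

P* = 8.4, Q* = 120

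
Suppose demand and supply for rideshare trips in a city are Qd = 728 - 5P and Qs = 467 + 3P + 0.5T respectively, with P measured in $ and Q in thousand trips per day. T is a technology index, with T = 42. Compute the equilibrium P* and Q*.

P* = 30, Q* = 578

With T = 42, supply is Qs = 488 + 3P.
At equilibrium Qd = Qs, so 728 - 5P = 488 + 3P; collecting terms, 240 = 8P and P* = 30.
From the demand curve, Q* = 728 - 5(30) = 578.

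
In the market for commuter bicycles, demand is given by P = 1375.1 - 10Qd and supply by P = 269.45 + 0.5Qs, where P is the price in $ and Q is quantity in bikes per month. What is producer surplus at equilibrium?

Producer surplus = 2772.0225

Rewriting in direct form: Qd = 137.51 - 0.1P and Qs = -538.9 + 2P.
Set Qd = Qs: 137.51 - 0.1P = -538.9 + 2P, so 676.41 = 2.1P and P* = 322.1.
Plugging P* into demand: Q* = 137.51 - 0.1(322.1) = 105.3.
Supply choke price (Qs = 0): P = 269.45. Producer surplus = ½ × (322.1 - 269.45) × 105.3 = 2772.0225.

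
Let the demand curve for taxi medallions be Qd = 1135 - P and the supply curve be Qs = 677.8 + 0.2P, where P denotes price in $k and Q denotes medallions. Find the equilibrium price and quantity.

P* = 381, Q* = 754

The market clears where 1135 - P = 677.8 + 0.2P. Rearranging, 1.2P = 457.2, hence P* = 381.
Then Q* = 1135 - 381 = 754.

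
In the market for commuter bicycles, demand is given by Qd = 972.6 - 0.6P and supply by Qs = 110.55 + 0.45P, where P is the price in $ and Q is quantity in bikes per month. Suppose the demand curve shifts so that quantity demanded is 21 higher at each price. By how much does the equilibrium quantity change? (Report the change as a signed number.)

At equilibrium Qd = Qs, so 972.6 - 0.6P = 110.55 + 0.45P; collecting terms, 862.05 = 1.05P and P* = 821.
Then Q* = 972.6 - 0.6(821) = 480.
After the shift, demand is Qd = 993.6 - 0.6P.
New equilibrium: 883.05 = 1.05P, so P = 841 and Q = 489.
ΔQ = 489 - 480 = 9.

ΔQ = 9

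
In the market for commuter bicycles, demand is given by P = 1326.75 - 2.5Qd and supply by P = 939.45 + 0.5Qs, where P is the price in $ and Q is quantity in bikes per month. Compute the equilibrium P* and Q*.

Inverting to quantity form: Qd = 530.7 - 0.4P and Qs = -1878.9 + 2P.
Set Qd = Qs: 530.7 - 0.4P = -1878.9 + 2P, so 2409.6 = 2.4P and P* = 1004.
Substitute back: Q* = 530.7 - 0.4(1004) = 129.1.

P* = 1004, Q* = 129.1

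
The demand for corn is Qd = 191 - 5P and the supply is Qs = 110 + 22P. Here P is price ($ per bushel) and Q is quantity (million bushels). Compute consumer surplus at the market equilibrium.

Set Qd = Qs: 191 - 5P = 110 + 22P, so 81 = 27P and P* = 3.
Then Q* = 191 - 5(3) = 176.
Demand choke price (Qd = 0): P = 191/5 = 38.2. Consumer surplus = ½ × (38.2 - 3) × 176 = 3097.6.

Consumer surplus = 3097.6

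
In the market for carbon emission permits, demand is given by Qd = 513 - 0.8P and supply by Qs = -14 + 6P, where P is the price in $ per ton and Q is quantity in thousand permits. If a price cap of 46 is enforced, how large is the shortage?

At P = 46: Qd = 476.2 and Qs = 262.
Shortage = Qd - Qs = 476.2 - 262 = 214.2.

Shortage = 214.2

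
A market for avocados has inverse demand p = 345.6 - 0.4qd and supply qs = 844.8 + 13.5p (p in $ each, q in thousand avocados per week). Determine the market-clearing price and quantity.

p* = 1.2, q* = 861

Inverting to quantity form: qd = 864 - 2.5p.
Equating demand and supply, 864 - 2.5p = 844.8 + 13.5p gives 16p = 19.2, so p* = 1.2.
Plugging p* into demand: q* = 864 - 2.5(1.2) = 861.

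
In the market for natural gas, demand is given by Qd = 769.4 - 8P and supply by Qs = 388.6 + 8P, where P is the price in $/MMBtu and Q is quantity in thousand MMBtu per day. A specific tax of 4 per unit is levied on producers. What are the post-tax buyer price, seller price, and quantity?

Producers keep P_s = P_b - 4 per unit, so supply in terms of the buyer price is Qs = 356.6 + 8P_b.
Set Qd = Qs: 769.4 - 8P_b = 356.6 + 8P_b, so 412.8 = 16P_b and P_b = 25.8.
Then P_s = 25.8 - 4 = 21.8 and Q = 769.4 - 8(25.8) = 563.

P_b = 25.8, P_s = 21.8, Q = 563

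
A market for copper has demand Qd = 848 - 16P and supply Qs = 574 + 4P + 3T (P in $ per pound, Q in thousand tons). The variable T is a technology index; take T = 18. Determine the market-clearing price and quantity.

With T = 18, supply is Qs = 628 + 4P.
Set Qd = Qs: 848 - 16P = 628 + 4P, so 220 = 20P and P* = 11.
Substitute back: Q* = 848 - 16(11) = 672.

P* = 11, Q* = 672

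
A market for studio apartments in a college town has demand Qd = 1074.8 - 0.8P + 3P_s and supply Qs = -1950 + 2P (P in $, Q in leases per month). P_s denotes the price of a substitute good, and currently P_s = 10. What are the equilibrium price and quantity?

With P_s = 10, demand is Qd = 1104.8 - 0.8P.
At equilibrium Qd = Qs, so 1104.8 - 0.8P = -1950 + 2P; collecting terms, 3054.8 = 2.8P and P* = 1091.
Plugging P* into demand: Q* = 1104.8 - 0.8(1091) = 232.

P* = 1091, Q* = 232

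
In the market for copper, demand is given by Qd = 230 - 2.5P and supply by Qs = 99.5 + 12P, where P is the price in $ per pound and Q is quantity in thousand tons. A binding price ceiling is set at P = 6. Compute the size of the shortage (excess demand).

With P fixed at 6, quantity demanded is 215 and quantity supplied is 171.5.
Shortage = Qd - Qs = 215 - 171.5 = 43.5.

Shortage = 43.5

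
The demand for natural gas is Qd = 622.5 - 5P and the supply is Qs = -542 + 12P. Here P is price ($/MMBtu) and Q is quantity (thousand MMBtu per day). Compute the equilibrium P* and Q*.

P* = 68.5, Q* = 280

Equating demand and supply, 622.5 - 5P = -542 + 12P gives 17P = 1164.5, so P* = 68.5.
Plugging P* into demand: Q* = 622.5 - 5(68.5) = 280.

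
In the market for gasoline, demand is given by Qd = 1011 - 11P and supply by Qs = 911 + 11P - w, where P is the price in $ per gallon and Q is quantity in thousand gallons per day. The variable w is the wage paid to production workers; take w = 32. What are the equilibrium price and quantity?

With w = 32, supply is Qs = 879 + 11P.
Equating demand and supply, 1011 - 11P = 879 + 11P gives 22P = 132, so P* = 6.
From the demand curve, Q* = 1011 - 11(6) = 945.

P* = 6, Q* = 945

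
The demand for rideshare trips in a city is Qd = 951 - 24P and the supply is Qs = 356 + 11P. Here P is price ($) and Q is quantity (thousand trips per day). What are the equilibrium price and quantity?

Equating demand and supply, 951 - 24P = 356 + 11P gives 35P = 595, so P* = 17.
Plugging P* into demand: Q* = 951 - 24(17) = 543.

P* = 17, Q* = 543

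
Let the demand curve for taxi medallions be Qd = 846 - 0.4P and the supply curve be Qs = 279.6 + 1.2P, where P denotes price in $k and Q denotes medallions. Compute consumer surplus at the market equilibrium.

Consumer surplus = 620224.2

Equating demand and supply, 846 - 0.4P = 279.6 + 1.2P gives 1.6P = 566.4, so P* = 354.
Then Q* = 846 - 0.4(354) = 704.4.
Demand choke price (Qd = 0): P = 846/0.4 = 2115. Consumer surplus = ½ × (2115 - 354) × 704.4 = 620224.2.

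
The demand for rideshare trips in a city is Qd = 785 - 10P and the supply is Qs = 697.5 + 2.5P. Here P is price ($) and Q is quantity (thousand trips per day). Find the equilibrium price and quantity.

The market clears where 785 - 10P = 697.5 + 2.5P. Rearranging, 12.5P = 87.5, hence P* = 7.
Substitute back: Q* = 785 - 10(7) = 715.

P* = 7, Q* = 715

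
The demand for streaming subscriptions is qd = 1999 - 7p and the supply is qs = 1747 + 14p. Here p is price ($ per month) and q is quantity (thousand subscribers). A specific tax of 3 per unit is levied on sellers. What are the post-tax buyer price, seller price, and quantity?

Sellers keep p_s = p_b - 3 per unit, so supply in terms of the buyer price is qs = 1705 + 14p_b.
Set qd = qs: 1999 - 7p_b = 1705 + 14p_b, so 294 = 21p_b and p_b = 14.
So p_s = 11 and the quantity traded is q = 1999 - 7(14) = 1901.

p_b = 14, p_s = 11, q = 1901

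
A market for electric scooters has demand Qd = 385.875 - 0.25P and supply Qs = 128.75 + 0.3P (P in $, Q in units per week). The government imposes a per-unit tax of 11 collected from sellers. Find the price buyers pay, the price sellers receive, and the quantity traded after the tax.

The tax drives a wedge P_b - P_s = 11. Substituting P_s = P_b - 11 into supply: Qs = 125.45 + 0.3P_b.
Set Qd = Qs: 385.875 - 0.25P_b = 125.45 + 0.3P_b, so 260.425 = 0.55P_b and P_b = 473.5.
Then P_s = 473.5 - 11 = 462.5 and Q = 385.875 - 0.25(473.5) = 267.5.

P_b = 473.5, P_s = 462.5, Q = 267.5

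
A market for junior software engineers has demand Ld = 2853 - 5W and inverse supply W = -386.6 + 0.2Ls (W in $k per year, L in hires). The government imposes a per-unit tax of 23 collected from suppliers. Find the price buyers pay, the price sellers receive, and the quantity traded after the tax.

W_b = 103.5, W_s = 80.5, L = 2335.5

In direct form, Ls = 1933 + 5W.
Suppliers keep W_s = W_b - 23 per unit, so supply in terms of the buyer price is Ls = 1818 + 5W_b.
Market clearing requires 2853 - 5W_b = 1818 + 5W_b; hence 1035 = 10W_b and W_b = 103.5.
Then W_s = 103.5 - 23 = 80.5 and L = 2853 - 5(103.5) = 2335.5.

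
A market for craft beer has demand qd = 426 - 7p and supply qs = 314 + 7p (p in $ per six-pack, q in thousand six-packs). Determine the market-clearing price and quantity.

The market clears where 426 - 7p = 314 + 7p. Rearranging, 14p = 112, hence p* = 8.
Substitute back: q* = 426 - 7(8) = 370.

p* = 8, q* = 370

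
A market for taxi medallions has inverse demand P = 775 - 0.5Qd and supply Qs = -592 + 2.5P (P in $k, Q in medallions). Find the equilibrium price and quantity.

P* = 476, Q* = 598

Inverting to quantity form: Qd = 1550 - 2P.
The market clears where 1550 - 2P = -592 + 2.5P. Rearranging, 4.5P = 2142, hence P* = 476.
Substitute back: Q* = 1550 - 2(476) = 598.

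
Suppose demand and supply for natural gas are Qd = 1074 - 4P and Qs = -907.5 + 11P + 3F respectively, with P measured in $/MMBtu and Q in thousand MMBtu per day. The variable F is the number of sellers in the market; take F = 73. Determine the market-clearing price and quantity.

With F = 73, supply is Qs = -688.5 + 11P.
Equating demand and supply, 1074 - 4P = -688.5 + 11P gives 15P = 1762.5, so P* = 117.5.
Plugging P* into demand: Q* = 1074 - 4(117.5) = 604.

P* = 117.5, Q* = 604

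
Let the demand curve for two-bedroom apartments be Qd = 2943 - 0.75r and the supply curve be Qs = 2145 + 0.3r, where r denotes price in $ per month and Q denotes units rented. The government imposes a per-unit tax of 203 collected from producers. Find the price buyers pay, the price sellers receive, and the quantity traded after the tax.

With a tax of 203 on producers, they supply based on the net price r_s = r_b - 203, so Qs = 2084.1 + 0.3r_b.
Equate demand and the shifted supply: 2943 - 0.75r_b = 2084.1 + 0.3r_b, giving 1.05r_b = 858.9, so r_b = 818.
Then r_s = 818 - 203 = 615 and Q = 2943 - 0.75(818) = 2329.5.

r_b = 818, r_s = 615, Q = 2329.5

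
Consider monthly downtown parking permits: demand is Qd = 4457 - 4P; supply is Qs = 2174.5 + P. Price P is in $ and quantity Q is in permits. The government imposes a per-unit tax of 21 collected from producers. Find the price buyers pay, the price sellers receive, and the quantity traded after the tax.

P_b = 460.7, P_s = 439.7, Q = 2614.2

With a tax of 21 on producers, they supply based on the net price P_s = P_b - 21, so Qs = 2153.5 + P_b.
Set Qd = Qs: 4457 - 4P_b = 2153.5 + P_b, so 2303.5 = 5P_b and P_b = 460.7.
Then P_s = 460.7 - 21 = 439.7 and Q = 4457 - 4(460.7) = 2614.2.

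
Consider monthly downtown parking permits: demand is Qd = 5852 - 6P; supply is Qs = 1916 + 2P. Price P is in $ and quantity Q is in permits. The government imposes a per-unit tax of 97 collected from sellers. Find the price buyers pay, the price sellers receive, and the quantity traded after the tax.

P_b = 516.25, P_s = 419.25, Q = 2754.5

The tax drives a wedge P_b - P_s = 97. Substituting P_s = P_b - 97 into supply: Qs = 1722 + 2P_b.
Market clearing requires 5852 - 6P_b = 1722 + 2P_b; hence 4130 = 8P_b and P_b = 516.25.
Then P_s = 516.25 - 97 = 419.25 and Q = 5852 - 6(516.25) = 2754.5.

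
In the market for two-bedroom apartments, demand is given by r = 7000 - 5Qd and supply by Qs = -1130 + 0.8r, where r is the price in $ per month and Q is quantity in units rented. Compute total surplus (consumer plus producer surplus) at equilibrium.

Total surplus = 2497612.5

Rewriting in direct form: Qd = 1400 - 0.2r.
Set Qd = Qs: 1400 - 0.2r = -1130 + 0.8r, so 2530 = r and r* = 2530.
Plugging r* into demand: Q* = 1400 - 0.2(2530) = 894.
Demand choke price = 7000; supply choke price = 1412.5. CS = ½(7000 - 2530)(894) = 1998090; PS = ½(2530 - 1412.5)(894) = 499522.5. Total surplus = 2497612.5.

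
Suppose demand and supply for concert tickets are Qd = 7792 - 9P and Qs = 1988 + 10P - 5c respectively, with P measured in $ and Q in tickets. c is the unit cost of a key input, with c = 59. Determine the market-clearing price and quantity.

With c = 59, supply is Qs = 1693 + 10P.
Set Qd = Qs: 7792 - 9P = 1693 + 10P, so 6099 = 19P and P* = 321.
Then Q* = 7792 - 9(321) = 4903.

P* = 321, Q* = 4903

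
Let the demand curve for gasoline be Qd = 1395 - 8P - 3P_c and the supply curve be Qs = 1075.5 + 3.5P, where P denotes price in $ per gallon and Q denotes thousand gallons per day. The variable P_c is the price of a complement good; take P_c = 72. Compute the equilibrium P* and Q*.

P* = 9, Q* = 1107

With P_c = 72, demand is Qd = 1179 - 8P.
Equating demand and supply, 1179 - 8P = 1075.5 + 3.5P gives 11.5P = 103.5, so P* = 9.
From the demand curve, Q* = 1179 - 8(9) = 1107.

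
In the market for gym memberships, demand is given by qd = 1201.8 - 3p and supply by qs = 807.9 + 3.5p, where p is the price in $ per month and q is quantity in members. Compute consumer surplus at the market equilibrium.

Consumer surplus = 173400

Equating demand and supply, 1201.8 - 3p = 807.9 + 3.5p gives 6.5p = 393.9, so p* = 60.6.
From the demand curve, q* = 1201.8 - 3(60.6) = 1020.
Demand choke price (qd = 0): p = 1201.8/3 = 400.6. Consumer surplus = ½ × (400.6 - 60.6) × 1020 = 173400.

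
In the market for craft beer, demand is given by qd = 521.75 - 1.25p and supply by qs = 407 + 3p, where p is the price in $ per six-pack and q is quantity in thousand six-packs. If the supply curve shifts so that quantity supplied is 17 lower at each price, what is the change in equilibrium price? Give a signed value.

Δp = 4

At equilibrium qd = qs, so 521.75 - 1.25p = 407 + 3p; collecting terms, 114.75 = 4.25p and p* = 27.
Substitute back: q* = 521.75 - 1.25(27) = 488.
After the shift, supply is qs = 390 + 3p.
New equilibrium: 131.75 = 4.25p, so p = 31 and q = 483.
Δp = 31 - 27 = 4.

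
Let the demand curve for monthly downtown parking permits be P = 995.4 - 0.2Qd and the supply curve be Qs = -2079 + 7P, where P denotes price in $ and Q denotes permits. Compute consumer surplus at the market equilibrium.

Inverting to quantity form: Qd = 4977 - 5P.
Set Qd = Qs: 4977 - 5P = -2079 + 7P, so 7056 = 12P and P* = 588.
Then Q* = 4977 - 5(588) = 2037.
Demand choke price (Qd = 0): P = 4977/5 = 995.4. Consumer surplus = ½ × (995.4 - 588) × 2037 = 414936.9.

Consumer surplus = 414936.9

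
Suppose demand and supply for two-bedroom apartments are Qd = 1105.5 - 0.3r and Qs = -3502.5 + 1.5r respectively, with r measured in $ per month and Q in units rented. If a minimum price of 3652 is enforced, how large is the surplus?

At r = 3652: Qd = 9.9 and Qs = 1975.5.
Surplus = Qs - Qd = 1975.5 - 9.9 = 1965.6.

Surplus = 1965.6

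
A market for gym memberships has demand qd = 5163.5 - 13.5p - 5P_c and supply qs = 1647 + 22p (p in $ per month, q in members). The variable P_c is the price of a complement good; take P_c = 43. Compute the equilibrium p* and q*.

With P_c = 43, demand is qd = 4948.5 - 13.5p.
The market clears where 4948.5 - 13.5p = 1647 + 22p. Rearranging, 35.5p = 3301.5, hence p* = 93.
Substitute back: q* = 4948.5 - 13.5(93) = 3693.

p* = 93, q* = 3693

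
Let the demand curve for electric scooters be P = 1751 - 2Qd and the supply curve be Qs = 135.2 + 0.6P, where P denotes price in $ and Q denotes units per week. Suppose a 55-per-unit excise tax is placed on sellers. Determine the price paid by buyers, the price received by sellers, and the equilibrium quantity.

Inverting to quantity form: Qd = 875.5 - 0.5P.
The tax drives a wedge P_b - P_s = 55. Substituting P_s = P_b - 55 into supply: Qs = 102.2 + 0.6P_b.
Equate demand and the shifted supply: 875.5 - 0.5P_b = 102.2 + 0.6P_b, giving 1.1P_b = 773.3, so P_b = 703.
Then P_s = 703 - 55 = 648 and Q = 875.5 - 0.5(703) = 524.

P_b = 703, P_s = 648, Q = 524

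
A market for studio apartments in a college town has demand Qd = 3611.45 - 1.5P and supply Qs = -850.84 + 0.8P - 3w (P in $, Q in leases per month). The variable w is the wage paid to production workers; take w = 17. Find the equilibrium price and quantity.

P* = 1962.3, Q* = 668

With w = 17, supply is Qs = -901.84 + 0.8P.
The market clears where 3611.45 - 1.5P = -901.84 + 0.8P. Rearranging, 2.3P = 4513.29, hence P* = 1962.3.
Plugging P* into demand: Q* = 3611.45 - 1.5(1962.3) = 668.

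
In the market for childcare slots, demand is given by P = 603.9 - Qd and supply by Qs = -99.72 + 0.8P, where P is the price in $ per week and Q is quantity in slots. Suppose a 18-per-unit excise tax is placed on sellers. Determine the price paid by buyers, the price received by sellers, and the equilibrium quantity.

Rewriting in direct form: Qd = 603.9 - P.
Sellers keep P_s = P_b - 18 per unit, so supply in terms of the buyer price is Qs = -114.12 + 0.8P_b.
Set Qd = Qs: 603.9 - P_b = -114.12 + 0.8P_b, so 718.02 = 1.8P_b and P_b = 398.9.
So P_s = 380.9 and the quantity traded is Q = 603.9 - 398.9 = 205.

P_b = 398.9, P_s = 380.9, Q = 205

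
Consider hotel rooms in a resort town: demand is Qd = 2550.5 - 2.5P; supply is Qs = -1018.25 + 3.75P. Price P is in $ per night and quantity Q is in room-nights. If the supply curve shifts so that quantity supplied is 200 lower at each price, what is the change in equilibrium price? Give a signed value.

At equilibrium Qd = Qs, so 2550.5 - 2.5P = -1018.25 + 3.75P; collecting terms, 3568.75 = 6.25P and P* = 571.
Then Q* = 2550.5 - 2.5(571) = 1123.
After the shift, supply is Qs = -1218.25 + 3.75P.
Re-solving, 6.25P = 3768.75 gives P = 603 and Q = 1043.
ΔP = 603 - 571 = 32.

ΔP = 32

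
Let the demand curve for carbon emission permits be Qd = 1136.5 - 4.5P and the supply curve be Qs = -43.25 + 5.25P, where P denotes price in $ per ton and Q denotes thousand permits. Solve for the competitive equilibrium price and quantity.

P* = 121, Q* = 592

The market clears where 1136.5 - 4.5P = -43.25 + 5.25P. Rearranging, 9.75P = 1179.75, hence P* = 121.
Substitute back: Q* = 1136.5 - 4.5(121) = 592.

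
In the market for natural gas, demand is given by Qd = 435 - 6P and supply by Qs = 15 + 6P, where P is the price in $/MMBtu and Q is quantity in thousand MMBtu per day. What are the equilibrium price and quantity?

Set Qd = Qs: 435 - 6P = 15 + 6P, so 420 = 12P and P* = 35.
From the demand curve, Q* = 435 - 6(35) = 225.

P* = 35, Q* = 225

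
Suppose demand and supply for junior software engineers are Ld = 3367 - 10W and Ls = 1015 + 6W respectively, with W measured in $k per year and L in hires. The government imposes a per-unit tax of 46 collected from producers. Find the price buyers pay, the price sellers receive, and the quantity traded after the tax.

Producers keep W_s = W_b - 46 per unit, so supply in terms of the buyer price is Ls = 739 + 6W_b.
Equate demand and the shifted supply: 3367 - 10W_b = 739 + 6W_b, giving 16W_b = 2628, so W_b = 164.25.
So W_s = 118.25 and the quantity traded is L = 3367 - 10(164.25) = 1724.5.

W_b = 164.25, W_s = 118.25, L = 1724.5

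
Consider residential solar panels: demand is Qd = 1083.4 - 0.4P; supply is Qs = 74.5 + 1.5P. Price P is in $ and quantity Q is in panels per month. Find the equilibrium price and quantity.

P* = 531, Q* = 871

Set Qd = Qs: 1083.4 - 0.4P = 74.5 + 1.5P, so 1008.9 = 1.9P and P* = 531.
From the demand curve, Q* = 1083.4 - 0.4(531) = 871.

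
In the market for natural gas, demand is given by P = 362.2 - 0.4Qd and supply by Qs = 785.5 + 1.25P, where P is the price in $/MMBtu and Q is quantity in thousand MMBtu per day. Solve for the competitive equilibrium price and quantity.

P* = 32, Q* = 825.5

In direct form, Qd = 905.5 - 2.5P.
Equating demand and supply, 905.5 - 2.5P = 785.5 + 1.25P gives 3.75P = 120, so P* = 32.
Then Q* = 905.5 - 2.5(32) = 825.5.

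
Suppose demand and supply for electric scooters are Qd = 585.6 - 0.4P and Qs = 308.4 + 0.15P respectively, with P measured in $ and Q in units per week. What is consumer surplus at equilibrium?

Set Qd = Qs: 585.6 - 0.4P = 308.4 + 0.15P, so 277.2 = 0.55P and P* = 504.
Substitute back: Q* = 585.6 - 0.4(504) = 384.
Demand choke price (Qd = 0): P = 585.6/0.4 = 1464. Consumer surplus = ½ × (1464 - 504) × 384 = 184320.

Consumer surplus = 184320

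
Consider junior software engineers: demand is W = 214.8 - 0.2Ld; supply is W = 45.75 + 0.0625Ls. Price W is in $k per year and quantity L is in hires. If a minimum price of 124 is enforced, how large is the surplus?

In direct form, Ld = 1074 - 5W and Ls = -732 + 16W.
With W fixed at 124, quantity demanded is 454 and quantity supplied is 1252.
Surplus = Ls - Ld = 1252 - 454 = 798.

Surplus = 798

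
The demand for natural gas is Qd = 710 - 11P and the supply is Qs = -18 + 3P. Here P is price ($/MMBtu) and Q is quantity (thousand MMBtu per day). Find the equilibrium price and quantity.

P* = 52, Q* = 138

Set Qd = Qs: 710 - 11P = -18 + 3P, so 728 = 14P and P* = 52.
Substitute back: Q* = 710 - 11(52) = 138.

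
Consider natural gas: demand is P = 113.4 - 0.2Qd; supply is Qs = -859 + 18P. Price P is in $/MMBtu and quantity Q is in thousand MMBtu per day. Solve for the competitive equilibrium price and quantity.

Rewriting in direct form: Qd = 567 - 5P.
Equating demand and supply, 567 - 5P = -859 + 18P gives 23P = 1426, so P* = 62.
Then Q* = 567 - 5(62) = 257.

P* = 62, Q* = 257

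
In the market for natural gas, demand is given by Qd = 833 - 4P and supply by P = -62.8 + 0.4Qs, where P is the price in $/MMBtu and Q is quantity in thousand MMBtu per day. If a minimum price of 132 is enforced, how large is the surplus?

Surplus = 182

Inverting to quantity form: Qs = 157 + 2.5P.
With P fixed at 132, quantity demanded is 305 and quantity supplied is 487.
Surplus = Qs - Qd = 487 - 305 = 182.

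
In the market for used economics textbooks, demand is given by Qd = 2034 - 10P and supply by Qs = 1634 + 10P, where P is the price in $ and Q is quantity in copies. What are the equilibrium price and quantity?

P* = 20, Q* = 1834

At equilibrium Qd = Qs, so 2034 - 10P = 1634 + 10P; collecting terms, 400 = 20P and P* = 20.
Substitute back: Q* = 2034 - 10(20) = 1834.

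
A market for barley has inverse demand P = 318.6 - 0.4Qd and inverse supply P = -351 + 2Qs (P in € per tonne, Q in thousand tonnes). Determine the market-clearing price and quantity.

P* = 207, Q* = 279

Inverting to quantity form: Qd = 796.5 - 2.5P and Qs = 175.5 + 0.5P.
Equating demand and supply, 796.5 - 2.5P = 175.5 + 0.5P gives 3P = 621, so P* = 207.
Plugging P* into demand: Q* = 796.5 - 2.5(207) = 279.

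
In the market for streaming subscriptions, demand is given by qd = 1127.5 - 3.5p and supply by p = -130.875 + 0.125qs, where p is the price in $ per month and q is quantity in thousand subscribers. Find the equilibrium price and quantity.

Solving each curve for q: qs = 1047 + 8p.
Equating demand and supply, 1127.5 - 3.5p = 1047 + 8p gives 11.5p = 80.5, so p* = 7.
Then q* = 1127.5 - 3.5(7) = 1103.

p* = 7, q* = 1103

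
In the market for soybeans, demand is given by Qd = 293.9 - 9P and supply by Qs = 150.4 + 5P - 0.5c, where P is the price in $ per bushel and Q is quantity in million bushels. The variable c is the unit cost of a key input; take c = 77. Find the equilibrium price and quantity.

P* = 13, Q* = 176.9

With c = 77, supply is Qs = 111.9 + 5P.
The market clears where 293.9 - 9P = 111.9 + 5P. Rearranging, 14P = 182, hence P* = 13.
Substitute back: Q* = 293.9 - 9(13) = 176.9.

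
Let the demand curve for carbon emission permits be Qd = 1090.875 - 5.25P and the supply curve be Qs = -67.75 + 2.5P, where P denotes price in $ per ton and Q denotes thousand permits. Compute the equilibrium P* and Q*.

P* = 149.5, Q* = 306

The market clears where 1090.875 - 5.25P = -67.75 + 2.5P. Rearranging, 7.75P = 1158.625, hence P* = 149.5.
Plugging P* into demand: Q* = 1090.875 - 5.25(149.5) = 306.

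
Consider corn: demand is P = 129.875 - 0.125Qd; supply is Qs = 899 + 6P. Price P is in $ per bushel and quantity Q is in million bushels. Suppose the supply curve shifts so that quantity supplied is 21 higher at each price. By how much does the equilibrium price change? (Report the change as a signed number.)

Solving each curve for Q: Qd = 1039 - 8P.
Set Qd = Qs: 1039 - 8P = 899 + 6P, so 140 = 14P and P* = 10.
Plugging P* into demand: Q* = 1039 - 8(10) = 959.
After the shift, supply is Qs = 920 + 6P.
The new intersection has 119 = 14P, i.e. P = 8.5, Q = 971.
ΔP = 8.5 - 10 = -1.5.

ΔP = -1.5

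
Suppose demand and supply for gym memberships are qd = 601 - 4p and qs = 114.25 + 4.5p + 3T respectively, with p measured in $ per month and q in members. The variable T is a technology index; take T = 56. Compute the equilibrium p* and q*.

With T = 56, supply is qs = 282.25 + 4.5p.
The market clears where 601 - 4p = 282.25 + 4.5p. Rearranging, 8.5p = 318.75, hence p* = 37.5.
Substitute back: q* = 601 - 4(37.5) = 451.

p* = 37.5, q* = 451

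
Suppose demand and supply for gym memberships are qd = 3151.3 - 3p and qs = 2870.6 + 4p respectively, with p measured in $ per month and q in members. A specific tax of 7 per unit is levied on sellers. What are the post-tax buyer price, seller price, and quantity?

The tax drives a wedge p_b - p_s = 7. Substituting p_s = p_b - 7 into supply: qs = 2842.6 + 4p_b.
Set qd = qs: 3151.3 - 3p_b = 2842.6 + 4p_b, so 308.7 = 7p_b and p_b = 44.1.
Then p_s = 44.1 - 7 = 37.1 and q = 3151.3 - 3(44.1) = 3019.

p_b = 44.1, p_s = 37.1, q = 3019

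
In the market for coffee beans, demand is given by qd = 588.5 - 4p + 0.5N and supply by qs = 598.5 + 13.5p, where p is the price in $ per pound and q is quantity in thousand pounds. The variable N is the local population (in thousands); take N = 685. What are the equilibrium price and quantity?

p* = 19, q* = 855

With N = 685, demand is qd = 931 - 4p.
Equating demand and supply, 931 - 4p = 598.5 + 13.5p gives 17.5p = 332.5, so p* = 19.
Plugging p* into demand: q* = 931 - 4(19) = 855.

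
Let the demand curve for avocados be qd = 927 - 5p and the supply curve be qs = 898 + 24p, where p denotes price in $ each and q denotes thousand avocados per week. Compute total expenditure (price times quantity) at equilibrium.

Equating demand and supply, 927 - 5p = 898 + 24p gives 29p = 29, so p* = 1.
Then q* = 927 - 5(1) = 922.
Total expenditure = p* × q* = 1 × 922 = 922.

Total expenditure = 922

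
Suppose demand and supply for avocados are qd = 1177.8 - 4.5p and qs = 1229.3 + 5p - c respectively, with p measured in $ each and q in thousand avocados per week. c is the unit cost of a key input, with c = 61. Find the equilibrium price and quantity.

With c = 61, supply is qs = 1168.3 + 5p.
Set qd = qs: 1177.8 - 4.5p = 1168.3 + 5p, so 9.5 = 9.5p and p* = 1.
From the demand curve, q* = 1177.8 - 4.5(1) = 1173.3.

p* = 1, q* = 1173.3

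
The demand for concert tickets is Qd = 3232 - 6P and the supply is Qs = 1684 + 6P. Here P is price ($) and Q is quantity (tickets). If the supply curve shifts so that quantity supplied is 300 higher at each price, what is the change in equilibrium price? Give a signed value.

The market clears where 3232 - 6P = 1684 + 6P. Rearranging, 12P = 1548, hence P* = 129.
From the demand curve, Q* = 3232 - 6(129) = 2458.
After the shift, supply is Qs = 1984 + 6P.
Re-solving, 12P = 1248 gives P = 104 and Q = 2608.
ΔP = 104 - 129 = -25.

ΔP = -25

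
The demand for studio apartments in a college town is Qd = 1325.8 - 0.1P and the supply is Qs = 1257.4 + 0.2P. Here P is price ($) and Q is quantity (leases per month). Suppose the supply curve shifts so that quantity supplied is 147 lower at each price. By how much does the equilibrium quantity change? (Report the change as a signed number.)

ΔQ = -49

Equating demand and supply, 1325.8 - 0.1P = 1257.4 + 0.2P gives 0.3P = 68.4, so P* = 228.
Then Q* = 1325.8 - 0.1(228) = 1303.
After the shift, supply is Qs = 1110.4 + 0.2P.
New equilibrium: 215.4 = 0.3P, so P = 718 and Q = 1254.
ΔQ = 1254 - 1303 = -49.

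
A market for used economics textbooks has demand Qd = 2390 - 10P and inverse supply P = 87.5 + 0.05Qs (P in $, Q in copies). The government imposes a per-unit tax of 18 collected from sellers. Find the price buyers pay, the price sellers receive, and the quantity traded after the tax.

Inverting to quantity form: Qs = -1750 + 20P.
The tax drives a wedge P_b - P_s = 18. Substituting P_s = P_b - 18 into supply: Qs = -2110 + 20P_b.
Market clearing requires 2390 - 10P_b = -2110 + 20P_b; hence 4500 = 30P_b and P_b = 150.
So P_s = 132 and the quantity traded is Q = 2390 - 10(150) = 890.

P_b = 150, P_s = 132, Q = 890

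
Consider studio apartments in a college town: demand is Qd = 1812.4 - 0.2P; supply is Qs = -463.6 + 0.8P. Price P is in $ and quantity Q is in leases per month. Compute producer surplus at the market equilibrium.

Equating demand and supply, 1812.4 - 0.2P = -463.6 + 0.8P gives P = 2276, so P* = 2276.
Substitute back: Q* = 1812.4 - 0.2(2276) = 1357.2.
Supply choke price (Qs = 0): P = 579.5. Producer surplus = ½ × (2276 - 579.5) × 1357.2 = 1151244.9.

Producer surplus = 1151244.9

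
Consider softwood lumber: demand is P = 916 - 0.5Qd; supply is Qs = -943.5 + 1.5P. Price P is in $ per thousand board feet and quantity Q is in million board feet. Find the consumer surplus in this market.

Solving each curve for Q: Qd = 1832 - 2P.
The market clears where 1832 - 2P = -943.5 + 1.5P. Rearranging, 3.5P = 2775.5, hence P* = 793.
Plugging P* into demand: Q* = 1832 - 2(793) = 246.
Demand choke price (Qd = 0): P = 1832/2 = 916. Consumer surplus = ½ × (916 - 793) × 246 = 15129.

Consumer surplus = 15129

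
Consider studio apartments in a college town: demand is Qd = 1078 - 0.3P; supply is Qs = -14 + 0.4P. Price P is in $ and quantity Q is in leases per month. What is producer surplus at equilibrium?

At equilibrium Qd = Qs, so 1078 - 0.3P = -14 + 0.4P; collecting terms, 1092 = 0.7P and P* = 1560.
Then Q* = 1078 - 0.3(1560) = 610.
Supply choke price (Qs = 0): P = 35. Producer surplus = ½ × (1560 - 35) × 610 = 465125.

Producer surplus = 465125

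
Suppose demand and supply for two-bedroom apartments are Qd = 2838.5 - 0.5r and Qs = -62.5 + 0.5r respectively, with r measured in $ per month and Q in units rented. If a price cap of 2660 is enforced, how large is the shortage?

Shortage = 241

Evaluating both curves at the ceiling price 2660 gives Qd = 1508.5, Qs = 1267.5.
Shortage = Qd - Qs = 1508.5 - 1267.5 = 241.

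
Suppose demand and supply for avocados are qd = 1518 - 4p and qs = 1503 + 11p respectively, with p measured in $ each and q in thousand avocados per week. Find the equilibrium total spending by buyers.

The market clears where 1518 - 4p = 1503 + 11p. Rearranging, 15p = 15, hence p* = 1.
Plugging p* into demand: q* = 1518 - 4(1) = 1514.
Total spending by buyers = p* × q* = 1 × 1514 = 1514.

Total spending by buyers = 1514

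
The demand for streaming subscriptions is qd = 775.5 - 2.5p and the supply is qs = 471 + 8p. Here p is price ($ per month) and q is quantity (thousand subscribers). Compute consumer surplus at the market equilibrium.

Consumer surplus = 98841.8

At equilibrium qd = qs, so 775.5 - 2.5p = 471 + 8p; collecting terms, 304.5 = 10.5p and p* = 29.
Substitute back: q* = 775.5 - 2.5(29) = 703.
Demand choke price (qd = 0): p = 775.5/2.5 = 310.2. Consumer surplus = ½ × (310.2 - 29) × 703 = 98841.8.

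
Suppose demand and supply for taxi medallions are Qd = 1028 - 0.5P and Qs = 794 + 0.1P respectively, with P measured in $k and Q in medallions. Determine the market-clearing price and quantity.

P* = 390, Q* = 833

The market clears where 1028 - 0.5P = 794 + 0.1P. Rearranging, 0.6P = 234, hence P* = 390.
Plugging P* into demand: Q* = 1028 - 0.5(390) = 833.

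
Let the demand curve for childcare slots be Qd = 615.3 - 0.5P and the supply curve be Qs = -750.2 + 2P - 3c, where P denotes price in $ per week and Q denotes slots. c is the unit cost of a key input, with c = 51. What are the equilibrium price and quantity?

With c = 51, supply is Qs = -903.2 + 2P.
Equating demand and supply, 615.3 - 0.5P = -903.2 + 2P gives 2.5P = 1518.5, so P* = 607.4.
From the demand curve, Q* = 615.3 - 0.5(607.4) = 311.6.

P* = 607.4, Q* = 311.6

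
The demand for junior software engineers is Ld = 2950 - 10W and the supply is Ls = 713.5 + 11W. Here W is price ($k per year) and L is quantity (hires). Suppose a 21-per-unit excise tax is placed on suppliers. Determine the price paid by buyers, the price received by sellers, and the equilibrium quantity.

The tax drives a wedge W_b - W_s = 21. Substituting W_s = W_b - 21 into supply: Ls = 482.5 + 11W_b.
Set Ld = Ls: 2950 - 10W_b = 482.5 + 11W_b, so 2467.5 = 21W_b and W_b = 117.5.
So W_s = 96.5 and the quantity traded is L = 2950 - 10(117.5) = 1775.

W_b = 117.5, W_s = 96.5, L = 1775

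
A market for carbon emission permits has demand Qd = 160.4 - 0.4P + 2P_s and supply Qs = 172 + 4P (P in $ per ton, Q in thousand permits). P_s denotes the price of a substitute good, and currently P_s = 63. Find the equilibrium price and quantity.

With P_s = 63, demand is Qd = 286.4 - 0.4P.
Equating demand and supply, 286.4 - 0.4P = 172 + 4P gives 4.4P = 114.4, so P* = 26.
Plugging P* into demand: Q* = 286.4 - 0.4(26) = 276.

P* = 26, Q* = 276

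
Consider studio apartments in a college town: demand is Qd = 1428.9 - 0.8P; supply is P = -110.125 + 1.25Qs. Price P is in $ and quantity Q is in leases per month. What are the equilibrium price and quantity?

P* = 838, Q* = 758.5

Inverting to quantity form: Qs = 88.1 + 0.8P.
The market clears where 1428.9 - 0.8P = 88.1 + 0.8P. Rearranging, 1.6P = 1340.8, hence P* = 838.
Substitute back: Q* = 1428.9 - 0.8(838) = 758.5.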